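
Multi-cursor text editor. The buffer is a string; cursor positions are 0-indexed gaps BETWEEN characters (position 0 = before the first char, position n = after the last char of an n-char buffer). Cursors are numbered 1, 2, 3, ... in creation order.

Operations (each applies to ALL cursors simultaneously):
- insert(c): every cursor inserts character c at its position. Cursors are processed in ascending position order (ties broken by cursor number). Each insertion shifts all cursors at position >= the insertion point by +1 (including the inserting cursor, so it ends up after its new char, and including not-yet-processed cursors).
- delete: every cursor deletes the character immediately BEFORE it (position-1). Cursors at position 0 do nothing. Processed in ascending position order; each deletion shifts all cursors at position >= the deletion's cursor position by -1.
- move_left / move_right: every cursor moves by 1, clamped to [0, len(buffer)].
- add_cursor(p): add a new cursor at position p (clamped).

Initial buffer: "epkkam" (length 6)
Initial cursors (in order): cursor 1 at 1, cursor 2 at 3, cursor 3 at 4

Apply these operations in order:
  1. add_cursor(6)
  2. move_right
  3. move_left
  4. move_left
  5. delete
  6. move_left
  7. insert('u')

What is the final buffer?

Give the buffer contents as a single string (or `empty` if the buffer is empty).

After op 1 (add_cursor(6)): buffer="epkkam" (len 6), cursors c1@1 c2@3 c3@4 c4@6, authorship ......
After op 2 (move_right): buffer="epkkam" (len 6), cursors c1@2 c2@4 c3@5 c4@6, authorship ......
After op 3 (move_left): buffer="epkkam" (len 6), cursors c1@1 c2@3 c3@4 c4@5, authorship ......
After op 4 (move_left): buffer="epkkam" (len 6), cursors c1@0 c2@2 c3@3 c4@4, authorship ......
After op 5 (delete): buffer="eam" (len 3), cursors c1@0 c2@1 c3@1 c4@1, authorship ...
After op 6 (move_left): buffer="eam" (len 3), cursors c1@0 c2@0 c3@0 c4@0, authorship ...
After op 7 (insert('u')): buffer="uuuueam" (len 7), cursors c1@4 c2@4 c3@4 c4@4, authorship 1234...

Answer: uuuueam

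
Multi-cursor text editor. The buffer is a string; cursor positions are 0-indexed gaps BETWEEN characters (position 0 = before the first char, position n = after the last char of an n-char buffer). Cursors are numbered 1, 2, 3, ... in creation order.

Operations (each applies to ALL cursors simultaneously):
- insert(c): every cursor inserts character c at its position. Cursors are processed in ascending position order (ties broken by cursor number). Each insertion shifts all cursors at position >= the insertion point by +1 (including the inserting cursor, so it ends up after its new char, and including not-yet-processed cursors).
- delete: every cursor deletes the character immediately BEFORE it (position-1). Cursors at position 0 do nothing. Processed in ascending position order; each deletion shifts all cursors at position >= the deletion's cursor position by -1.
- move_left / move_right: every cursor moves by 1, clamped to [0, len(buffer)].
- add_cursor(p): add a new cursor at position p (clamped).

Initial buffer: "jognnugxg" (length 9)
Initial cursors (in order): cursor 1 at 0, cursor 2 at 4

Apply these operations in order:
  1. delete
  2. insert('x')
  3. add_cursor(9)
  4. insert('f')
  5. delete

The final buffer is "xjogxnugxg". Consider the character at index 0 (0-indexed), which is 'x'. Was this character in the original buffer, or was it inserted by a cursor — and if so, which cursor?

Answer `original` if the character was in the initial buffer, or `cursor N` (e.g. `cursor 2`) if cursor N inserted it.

Answer: cursor 1

Derivation:
After op 1 (delete): buffer="jognugxg" (len 8), cursors c1@0 c2@3, authorship ........
After op 2 (insert('x')): buffer="xjogxnugxg" (len 10), cursors c1@1 c2@5, authorship 1...2.....
After op 3 (add_cursor(9)): buffer="xjogxnugxg" (len 10), cursors c1@1 c2@5 c3@9, authorship 1...2.....
After op 4 (insert('f')): buffer="xfjogxfnugxfg" (len 13), cursors c1@2 c2@7 c3@12, authorship 11...22....3.
After op 5 (delete): buffer="xjogxnugxg" (len 10), cursors c1@1 c2@5 c3@9, authorship 1...2.....
Authorship (.=original, N=cursor N): 1 . . . 2 . . . . .
Index 0: author = 1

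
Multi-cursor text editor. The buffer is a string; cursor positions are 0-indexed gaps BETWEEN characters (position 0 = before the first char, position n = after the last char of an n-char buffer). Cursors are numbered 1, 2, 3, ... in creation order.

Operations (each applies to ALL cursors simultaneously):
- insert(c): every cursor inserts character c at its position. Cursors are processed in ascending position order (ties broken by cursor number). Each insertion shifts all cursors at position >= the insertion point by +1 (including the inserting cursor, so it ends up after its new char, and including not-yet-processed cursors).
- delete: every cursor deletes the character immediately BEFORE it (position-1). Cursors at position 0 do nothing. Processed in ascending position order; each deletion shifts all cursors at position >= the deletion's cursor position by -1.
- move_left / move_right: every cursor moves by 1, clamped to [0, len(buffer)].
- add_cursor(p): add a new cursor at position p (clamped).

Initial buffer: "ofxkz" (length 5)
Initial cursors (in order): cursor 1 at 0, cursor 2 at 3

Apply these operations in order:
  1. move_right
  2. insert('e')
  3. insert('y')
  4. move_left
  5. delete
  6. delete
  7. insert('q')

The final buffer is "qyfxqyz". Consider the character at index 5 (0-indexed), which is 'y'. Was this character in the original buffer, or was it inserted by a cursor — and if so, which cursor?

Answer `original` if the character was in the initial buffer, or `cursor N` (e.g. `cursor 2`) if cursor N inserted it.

Answer: cursor 2

Derivation:
After op 1 (move_right): buffer="ofxkz" (len 5), cursors c1@1 c2@4, authorship .....
After op 2 (insert('e')): buffer="oefxkez" (len 7), cursors c1@2 c2@6, authorship .1...2.
After op 3 (insert('y')): buffer="oeyfxkeyz" (len 9), cursors c1@3 c2@8, authorship .11...22.
After op 4 (move_left): buffer="oeyfxkeyz" (len 9), cursors c1@2 c2@7, authorship .11...22.
After op 5 (delete): buffer="oyfxkyz" (len 7), cursors c1@1 c2@5, authorship .1...2.
After op 6 (delete): buffer="yfxyz" (len 5), cursors c1@0 c2@3, authorship 1..2.
After op 7 (insert('q')): buffer="qyfxqyz" (len 7), cursors c1@1 c2@5, authorship 11..22.
Authorship (.=original, N=cursor N): 1 1 . . 2 2 .
Index 5: author = 2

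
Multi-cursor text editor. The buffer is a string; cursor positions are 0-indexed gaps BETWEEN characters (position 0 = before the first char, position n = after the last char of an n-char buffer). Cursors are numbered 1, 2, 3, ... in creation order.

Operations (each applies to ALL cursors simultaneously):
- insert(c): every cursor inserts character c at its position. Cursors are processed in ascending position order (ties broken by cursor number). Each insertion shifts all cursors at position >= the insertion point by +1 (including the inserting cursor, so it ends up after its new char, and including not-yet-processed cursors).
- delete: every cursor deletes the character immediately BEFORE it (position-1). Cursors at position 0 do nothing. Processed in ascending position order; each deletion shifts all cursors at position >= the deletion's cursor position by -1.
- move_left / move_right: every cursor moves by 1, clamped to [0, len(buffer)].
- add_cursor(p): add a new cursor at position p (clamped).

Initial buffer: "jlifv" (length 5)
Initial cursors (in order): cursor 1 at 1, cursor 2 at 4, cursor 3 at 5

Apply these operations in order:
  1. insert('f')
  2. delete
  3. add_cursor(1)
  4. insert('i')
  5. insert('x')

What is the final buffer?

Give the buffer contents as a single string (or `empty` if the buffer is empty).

After op 1 (insert('f')): buffer="jfliffvf" (len 8), cursors c1@2 c2@6 c3@8, authorship .1...2.3
After op 2 (delete): buffer="jlifv" (len 5), cursors c1@1 c2@4 c3@5, authorship .....
After op 3 (add_cursor(1)): buffer="jlifv" (len 5), cursors c1@1 c4@1 c2@4 c3@5, authorship .....
After op 4 (insert('i')): buffer="jiilifivi" (len 9), cursors c1@3 c4@3 c2@7 c3@9, authorship .14...2.3
After op 5 (insert('x')): buffer="jiixxlifixvix" (len 13), cursors c1@5 c4@5 c2@10 c3@13, authorship .1414...22.33

Answer: jiixxlifixvix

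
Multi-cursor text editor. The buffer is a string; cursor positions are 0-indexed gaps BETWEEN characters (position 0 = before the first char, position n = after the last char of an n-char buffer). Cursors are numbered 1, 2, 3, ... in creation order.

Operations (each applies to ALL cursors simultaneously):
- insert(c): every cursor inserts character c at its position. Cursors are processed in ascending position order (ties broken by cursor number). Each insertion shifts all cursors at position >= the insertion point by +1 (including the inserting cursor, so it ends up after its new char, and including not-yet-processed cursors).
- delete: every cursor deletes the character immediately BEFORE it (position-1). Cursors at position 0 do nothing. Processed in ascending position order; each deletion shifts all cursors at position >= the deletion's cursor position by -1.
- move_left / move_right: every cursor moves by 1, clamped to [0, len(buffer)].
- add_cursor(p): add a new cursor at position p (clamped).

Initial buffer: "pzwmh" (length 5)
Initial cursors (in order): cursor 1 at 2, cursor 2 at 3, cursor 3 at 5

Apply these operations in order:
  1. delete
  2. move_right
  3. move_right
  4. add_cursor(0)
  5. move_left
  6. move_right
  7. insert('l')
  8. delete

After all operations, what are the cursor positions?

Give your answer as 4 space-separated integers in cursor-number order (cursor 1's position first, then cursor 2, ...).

After op 1 (delete): buffer="pm" (len 2), cursors c1@1 c2@1 c3@2, authorship ..
After op 2 (move_right): buffer="pm" (len 2), cursors c1@2 c2@2 c3@2, authorship ..
After op 3 (move_right): buffer="pm" (len 2), cursors c1@2 c2@2 c3@2, authorship ..
After op 4 (add_cursor(0)): buffer="pm" (len 2), cursors c4@0 c1@2 c2@2 c3@2, authorship ..
After op 5 (move_left): buffer="pm" (len 2), cursors c4@0 c1@1 c2@1 c3@1, authorship ..
After op 6 (move_right): buffer="pm" (len 2), cursors c4@1 c1@2 c2@2 c3@2, authorship ..
After op 7 (insert('l')): buffer="plmlll" (len 6), cursors c4@2 c1@6 c2@6 c3@6, authorship .4.123
After op 8 (delete): buffer="pm" (len 2), cursors c4@1 c1@2 c2@2 c3@2, authorship ..

Answer: 2 2 2 1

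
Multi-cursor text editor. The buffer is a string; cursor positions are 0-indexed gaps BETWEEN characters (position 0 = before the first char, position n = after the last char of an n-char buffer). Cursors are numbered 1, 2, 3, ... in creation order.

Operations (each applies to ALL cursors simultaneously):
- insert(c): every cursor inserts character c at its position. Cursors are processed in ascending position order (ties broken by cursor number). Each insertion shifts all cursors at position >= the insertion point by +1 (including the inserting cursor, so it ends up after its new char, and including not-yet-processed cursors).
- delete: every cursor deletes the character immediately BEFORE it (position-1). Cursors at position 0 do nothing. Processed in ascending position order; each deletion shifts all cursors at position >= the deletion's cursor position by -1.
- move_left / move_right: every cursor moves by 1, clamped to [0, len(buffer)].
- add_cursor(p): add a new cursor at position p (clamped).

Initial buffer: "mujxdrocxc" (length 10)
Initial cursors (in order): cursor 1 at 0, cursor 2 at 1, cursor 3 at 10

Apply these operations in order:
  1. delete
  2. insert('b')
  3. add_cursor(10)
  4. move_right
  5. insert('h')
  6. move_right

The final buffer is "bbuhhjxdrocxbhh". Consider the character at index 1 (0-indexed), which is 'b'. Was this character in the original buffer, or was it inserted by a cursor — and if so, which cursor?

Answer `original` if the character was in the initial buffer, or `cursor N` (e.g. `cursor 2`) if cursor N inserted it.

After op 1 (delete): buffer="ujxdrocx" (len 8), cursors c1@0 c2@0 c3@8, authorship ........
After op 2 (insert('b')): buffer="bbujxdrocxb" (len 11), cursors c1@2 c2@2 c3@11, authorship 12........3
After op 3 (add_cursor(10)): buffer="bbujxdrocxb" (len 11), cursors c1@2 c2@2 c4@10 c3@11, authorship 12........3
After op 4 (move_right): buffer="bbujxdrocxb" (len 11), cursors c1@3 c2@3 c3@11 c4@11, authorship 12........3
After op 5 (insert('h')): buffer="bbuhhjxdrocxbhh" (len 15), cursors c1@5 c2@5 c3@15 c4@15, authorship 12.12.......334
After op 6 (move_right): buffer="bbuhhjxdrocxbhh" (len 15), cursors c1@6 c2@6 c3@15 c4@15, authorship 12.12.......334
Authorship (.=original, N=cursor N): 1 2 . 1 2 . . . . . . . 3 3 4
Index 1: author = 2

Answer: cursor 2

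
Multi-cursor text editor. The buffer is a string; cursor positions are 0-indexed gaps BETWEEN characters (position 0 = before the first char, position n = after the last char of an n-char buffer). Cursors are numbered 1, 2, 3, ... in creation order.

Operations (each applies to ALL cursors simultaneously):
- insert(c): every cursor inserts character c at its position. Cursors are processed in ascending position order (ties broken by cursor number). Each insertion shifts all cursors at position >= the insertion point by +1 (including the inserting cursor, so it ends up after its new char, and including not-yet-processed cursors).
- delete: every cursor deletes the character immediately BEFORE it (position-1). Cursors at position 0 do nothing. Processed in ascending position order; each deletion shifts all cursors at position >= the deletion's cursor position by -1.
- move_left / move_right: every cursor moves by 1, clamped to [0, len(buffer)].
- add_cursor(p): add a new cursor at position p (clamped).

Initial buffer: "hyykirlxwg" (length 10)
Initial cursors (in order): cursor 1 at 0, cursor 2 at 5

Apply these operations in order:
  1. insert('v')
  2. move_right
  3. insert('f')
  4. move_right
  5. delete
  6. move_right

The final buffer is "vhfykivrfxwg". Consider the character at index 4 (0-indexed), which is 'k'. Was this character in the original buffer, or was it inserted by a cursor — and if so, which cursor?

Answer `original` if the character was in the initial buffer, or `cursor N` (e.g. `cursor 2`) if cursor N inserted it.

Answer: original

Derivation:
After op 1 (insert('v')): buffer="vhyykivrlxwg" (len 12), cursors c1@1 c2@7, authorship 1.....2.....
After op 2 (move_right): buffer="vhyykivrlxwg" (len 12), cursors c1@2 c2@8, authorship 1.....2.....
After op 3 (insert('f')): buffer="vhfyykivrflxwg" (len 14), cursors c1@3 c2@10, authorship 1.1....2.2....
After op 4 (move_right): buffer="vhfyykivrflxwg" (len 14), cursors c1@4 c2@11, authorship 1.1....2.2....
After op 5 (delete): buffer="vhfykivrfxwg" (len 12), cursors c1@3 c2@9, authorship 1.1...2.2...
After op 6 (move_right): buffer="vhfykivrfxwg" (len 12), cursors c1@4 c2@10, authorship 1.1...2.2...
Authorship (.=original, N=cursor N): 1 . 1 . . . 2 . 2 . . .
Index 4: author = original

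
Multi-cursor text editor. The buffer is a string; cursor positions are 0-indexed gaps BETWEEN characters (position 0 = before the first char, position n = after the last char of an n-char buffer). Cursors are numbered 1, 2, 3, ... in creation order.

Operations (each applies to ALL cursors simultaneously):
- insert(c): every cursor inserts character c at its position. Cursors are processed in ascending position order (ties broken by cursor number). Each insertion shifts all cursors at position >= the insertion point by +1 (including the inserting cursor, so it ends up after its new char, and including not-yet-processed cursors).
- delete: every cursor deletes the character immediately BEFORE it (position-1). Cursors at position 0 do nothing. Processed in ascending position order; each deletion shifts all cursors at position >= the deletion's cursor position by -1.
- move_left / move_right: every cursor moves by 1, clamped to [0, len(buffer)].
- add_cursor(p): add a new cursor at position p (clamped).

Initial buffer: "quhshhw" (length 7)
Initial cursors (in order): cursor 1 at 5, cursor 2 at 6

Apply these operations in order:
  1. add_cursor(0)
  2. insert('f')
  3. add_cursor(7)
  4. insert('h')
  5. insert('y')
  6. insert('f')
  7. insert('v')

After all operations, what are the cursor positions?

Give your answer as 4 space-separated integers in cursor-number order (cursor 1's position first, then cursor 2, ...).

Answer: 19 25 5 19

Derivation:
After op 1 (add_cursor(0)): buffer="quhshhw" (len 7), cursors c3@0 c1@5 c2@6, authorship .......
After op 2 (insert('f')): buffer="fquhshfhfw" (len 10), cursors c3@1 c1@7 c2@9, authorship 3.....1.2.
After op 3 (add_cursor(7)): buffer="fquhshfhfw" (len 10), cursors c3@1 c1@7 c4@7 c2@9, authorship 3.....1.2.
After op 4 (insert('h')): buffer="fhquhshfhhhfhw" (len 14), cursors c3@2 c1@10 c4@10 c2@13, authorship 33.....114.22.
After op 5 (insert('y')): buffer="fhyquhshfhhyyhfhyw" (len 18), cursors c3@3 c1@13 c4@13 c2@17, authorship 333.....11414.222.
After op 6 (insert('f')): buffer="fhyfquhshfhhyyffhfhyfw" (len 22), cursors c3@4 c1@16 c4@16 c2@21, authorship 3333.....1141414.2222.
After op 7 (insert('v')): buffer="fhyfvquhshfhhyyffvvhfhyfvw" (len 26), cursors c3@5 c1@19 c4@19 c2@25, authorship 33333.....114141414.22222.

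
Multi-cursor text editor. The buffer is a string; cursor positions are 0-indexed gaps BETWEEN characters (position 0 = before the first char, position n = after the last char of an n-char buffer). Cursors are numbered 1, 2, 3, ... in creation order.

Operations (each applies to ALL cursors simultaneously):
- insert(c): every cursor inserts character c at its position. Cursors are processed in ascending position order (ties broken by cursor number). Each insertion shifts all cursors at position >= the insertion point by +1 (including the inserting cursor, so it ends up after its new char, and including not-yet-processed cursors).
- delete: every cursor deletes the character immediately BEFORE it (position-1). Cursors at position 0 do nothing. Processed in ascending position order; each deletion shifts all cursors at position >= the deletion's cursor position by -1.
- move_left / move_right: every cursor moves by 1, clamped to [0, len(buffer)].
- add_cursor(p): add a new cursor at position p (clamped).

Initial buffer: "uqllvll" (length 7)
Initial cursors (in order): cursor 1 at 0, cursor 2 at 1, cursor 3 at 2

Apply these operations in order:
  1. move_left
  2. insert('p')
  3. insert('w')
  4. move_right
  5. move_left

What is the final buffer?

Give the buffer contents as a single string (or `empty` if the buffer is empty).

After op 1 (move_left): buffer="uqllvll" (len 7), cursors c1@0 c2@0 c3@1, authorship .......
After op 2 (insert('p')): buffer="ppupqllvll" (len 10), cursors c1@2 c2@2 c3@4, authorship 12.3......
After op 3 (insert('w')): buffer="ppwwupwqllvll" (len 13), cursors c1@4 c2@4 c3@7, authorship 1212.33......
After op 4 (move_right): buffer="ppwwupwqllvll" (len 13), cursors c1@5 c2@5 c3@8, authorship 1212.33......
After op 5 (move_left): buffer="ppwwupwqllvll" (len 13), cursors c1@4 c2@4 c3@7, authorship 1212.33......

Answer: ppwwupwqllvll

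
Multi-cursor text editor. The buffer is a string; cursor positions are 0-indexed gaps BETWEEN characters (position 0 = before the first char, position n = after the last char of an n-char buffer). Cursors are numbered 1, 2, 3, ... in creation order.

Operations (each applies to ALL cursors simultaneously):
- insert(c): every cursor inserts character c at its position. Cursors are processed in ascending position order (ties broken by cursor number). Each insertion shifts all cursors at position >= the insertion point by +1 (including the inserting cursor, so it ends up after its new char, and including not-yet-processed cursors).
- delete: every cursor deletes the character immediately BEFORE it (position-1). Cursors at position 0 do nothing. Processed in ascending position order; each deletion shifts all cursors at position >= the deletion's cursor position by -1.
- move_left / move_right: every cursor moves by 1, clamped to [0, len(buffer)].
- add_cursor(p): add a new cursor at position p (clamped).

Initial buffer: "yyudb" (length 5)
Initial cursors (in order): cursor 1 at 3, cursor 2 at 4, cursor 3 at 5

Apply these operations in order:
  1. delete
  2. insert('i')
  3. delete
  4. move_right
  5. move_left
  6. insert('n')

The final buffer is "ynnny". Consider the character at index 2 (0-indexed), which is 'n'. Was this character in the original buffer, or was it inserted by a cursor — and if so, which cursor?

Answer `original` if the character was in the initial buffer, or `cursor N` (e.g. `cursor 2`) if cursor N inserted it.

Answer: cursor 2

Derivation:
After op 1 (delete): buffer="yy" (len 2), cursors c1@2 c2@2 c3@2, authorship ..
After op 2 (insert('i')): buffer="yyiii" (len 5), cursors c1@5 c2@5 c3@5, authorship ..123
After op 3 (delete): buffer="yy" (len 2), cursors c1@2 c2@2 c3@2, authorship ..
After op 4 (move_right): buffer="yy" (len 2), cursors c1@2 c2@2 c3@2, authorship ..
After op 5 (move_left): buffer="yy" (len 2), cursors c1@1 c2@1 c3@1, authorship ..
After op 6 (insert('n')): buffer="ynnny" (len 5), cursors c1@4 c2@4 c3@4, authorship .123.
Authorship (.=original, N=cursor N): . 1 2 3 .
Index 2: author = 2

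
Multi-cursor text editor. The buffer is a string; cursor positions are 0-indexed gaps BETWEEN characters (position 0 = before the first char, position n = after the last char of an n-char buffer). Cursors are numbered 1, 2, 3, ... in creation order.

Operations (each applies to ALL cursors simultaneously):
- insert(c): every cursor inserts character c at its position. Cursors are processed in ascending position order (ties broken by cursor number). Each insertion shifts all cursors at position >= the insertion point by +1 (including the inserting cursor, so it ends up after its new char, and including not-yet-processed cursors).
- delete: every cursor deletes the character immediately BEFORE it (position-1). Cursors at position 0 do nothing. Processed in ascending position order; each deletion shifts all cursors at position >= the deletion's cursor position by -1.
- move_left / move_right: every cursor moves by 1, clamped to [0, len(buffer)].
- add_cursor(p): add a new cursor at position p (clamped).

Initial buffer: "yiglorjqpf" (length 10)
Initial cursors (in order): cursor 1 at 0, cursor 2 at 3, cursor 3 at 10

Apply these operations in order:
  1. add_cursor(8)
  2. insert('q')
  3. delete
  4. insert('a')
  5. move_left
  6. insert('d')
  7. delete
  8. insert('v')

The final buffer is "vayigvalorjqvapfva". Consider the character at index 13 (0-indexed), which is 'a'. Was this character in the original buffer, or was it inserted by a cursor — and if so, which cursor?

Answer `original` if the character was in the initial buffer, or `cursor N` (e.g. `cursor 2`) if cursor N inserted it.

Answer: cursor 4

Derivation:
After op 1 (add_cursor(8)): buffer="yiglorjqpf" (len 10), cursors c1@0 c2@3 c4@8 c3@10, authorship ..........
After op 2 (insert('q')): buffer="qyigqlorjqqpfq" (len 14), cursors c1@1 c2@5 c4@11 c3@14, authorship 1...2.....4..3
After op 3 (delete): buffer="yiglorjqpf" (len 10), cursors c1@0 c2@3 c4@8 c3@10, authorship ..........
After op 4 (insert('a')): buffer="ayigalorjqapfa" (len 14), cursors c1@1 c2@5 c4@11 c3@14, authorship 1...2.....4..3
After op 5 (move_left): buffer="ayigalorjqapfa" (len 14), cursors c1@0 c2@4 c4@10 c3@13, authorship 1...2.....4..3
After op 6 (insert('d')): buffer="dayigdalorjqdapfda" (len 18), cursors c1@1 c2@6 c4@13 c3@17, authorship 11...22.....44..33
After op 7 (delete): buffer="ayigalorjqapfa" (len 14), cursors c1@0 c2@4 c4@10 c3@13, authorship 1...2.....4..3
After op 8 (insert('v')): buffer="vayigvalorjqvapfva" (len 18), cursors c1@1 c2@6 c4@13 c3@17, authorship 11...22.....44..33
Authorship (.=original, N=cursor N): 1 1 . . . 2 2 . . . . . 4 4 . . 3 3
Index 13: author = 4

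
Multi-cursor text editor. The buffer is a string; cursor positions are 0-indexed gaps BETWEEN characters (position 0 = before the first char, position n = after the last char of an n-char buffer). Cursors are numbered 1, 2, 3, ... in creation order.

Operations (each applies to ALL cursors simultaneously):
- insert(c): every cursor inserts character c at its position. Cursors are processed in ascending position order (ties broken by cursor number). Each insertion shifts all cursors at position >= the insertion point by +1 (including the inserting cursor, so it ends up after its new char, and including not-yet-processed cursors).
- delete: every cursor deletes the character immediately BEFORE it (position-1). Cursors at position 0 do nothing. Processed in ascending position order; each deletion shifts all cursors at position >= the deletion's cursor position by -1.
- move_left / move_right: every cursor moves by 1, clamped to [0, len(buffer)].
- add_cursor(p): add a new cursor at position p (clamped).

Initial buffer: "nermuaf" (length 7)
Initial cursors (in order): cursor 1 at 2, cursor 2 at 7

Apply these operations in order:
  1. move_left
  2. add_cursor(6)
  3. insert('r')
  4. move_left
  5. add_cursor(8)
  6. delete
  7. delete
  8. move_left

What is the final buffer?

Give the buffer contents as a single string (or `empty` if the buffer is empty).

After op 1 (move_left): buffer="nermuaf" (len 7), cursors c1@1 c2@6, authorship .......
After op 2 (add_cursor(6)): buffer="nermuaf" (len 7), cursors c1@1 c2@6 c3@6, authorship .......
After op 3 (insert('r')): buffer="nrermuarrf" (len 10), cursors c1@2 c2@9 c3@9, authorship .1.....23.
After op 4 (move_left): buffer="nrermuarrf" (len 10), cursors c1@1 c2@8 c3@8, authorship .1.....23.
After op 5 (add_cursor(8)): buffer="nrermuarrf" (len 10), cursors c1@1 c2@8 c3@8 c4@8, authorship .1.....23.
After op 6 (delete): buffer="rermrf" (len 6), cursors c1@0 c2@4 c3@4 c4@4, authorship 1...3.
After op 7 (delete): buffer="rrf" (len 3), cursors c1@0 c2@1 c3@1 c4@1, authorship 13.
After op 8 (move_left): buffer="rrf" (len 3), cursors c1@0 c2@0 c3@0 c4@0, authorship 13.

Answer: rrf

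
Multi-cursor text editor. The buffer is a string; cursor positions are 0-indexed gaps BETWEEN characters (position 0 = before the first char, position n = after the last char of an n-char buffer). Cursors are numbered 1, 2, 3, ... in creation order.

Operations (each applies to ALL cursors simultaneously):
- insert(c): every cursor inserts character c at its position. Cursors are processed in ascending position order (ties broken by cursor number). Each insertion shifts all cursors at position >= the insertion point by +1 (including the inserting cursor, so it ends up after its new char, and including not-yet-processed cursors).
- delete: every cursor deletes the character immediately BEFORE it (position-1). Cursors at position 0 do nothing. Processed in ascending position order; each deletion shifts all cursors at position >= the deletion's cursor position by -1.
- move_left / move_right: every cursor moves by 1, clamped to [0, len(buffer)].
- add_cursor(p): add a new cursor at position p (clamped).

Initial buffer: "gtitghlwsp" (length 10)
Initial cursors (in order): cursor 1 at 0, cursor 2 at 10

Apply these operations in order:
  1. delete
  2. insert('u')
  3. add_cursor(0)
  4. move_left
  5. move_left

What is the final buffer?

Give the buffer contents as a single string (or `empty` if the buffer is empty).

After op 1 (delete): buffer="gtitghlws" (len 9), cursors c1@0 c2@9, authorship .........
After op 2 (insert('u')): buffer="ugtitghlwsu" (len 11), cursors c1@1 c2@11, authorship 1.........2
After op 3 (add_cursor(0)): buffer="ugtitghlwsu" (len 11), cursors c3@0 c1@1 c2@11, authorship 1.........2
After op 4 (move_left): buffer="ugtitghlwsu" (len 11), cursors c1@0 c3@0 c2@10, authorship 1.........2
After op 5 (move_left): buffer="ugtitghlwsu" (len 11), cursors c1@0 c3@0 c2@9, authorship 1.........2

Answer: ugtitghlwsu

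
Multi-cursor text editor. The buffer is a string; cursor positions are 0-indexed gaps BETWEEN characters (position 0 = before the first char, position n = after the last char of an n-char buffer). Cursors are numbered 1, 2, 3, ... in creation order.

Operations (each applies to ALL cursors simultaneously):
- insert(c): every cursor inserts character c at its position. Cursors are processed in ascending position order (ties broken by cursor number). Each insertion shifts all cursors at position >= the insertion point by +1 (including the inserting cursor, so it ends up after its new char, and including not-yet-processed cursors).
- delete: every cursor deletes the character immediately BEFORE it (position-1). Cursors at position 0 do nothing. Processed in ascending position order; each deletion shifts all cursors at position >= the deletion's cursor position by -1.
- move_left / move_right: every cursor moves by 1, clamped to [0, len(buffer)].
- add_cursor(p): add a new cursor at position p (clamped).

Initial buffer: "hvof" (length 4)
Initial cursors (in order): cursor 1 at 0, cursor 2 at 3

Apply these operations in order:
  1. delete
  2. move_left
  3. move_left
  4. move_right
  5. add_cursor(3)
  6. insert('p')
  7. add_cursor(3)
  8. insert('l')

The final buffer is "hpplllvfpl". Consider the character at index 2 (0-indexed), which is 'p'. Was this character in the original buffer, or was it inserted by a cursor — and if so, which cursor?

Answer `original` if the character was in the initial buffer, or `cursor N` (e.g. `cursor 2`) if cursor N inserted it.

After op 1 (delete): buffer="hvf" (len 3), cursors c1@0 c2@2, authorship ...
After op 2 (move_left): buffer="hvf" (len 3), cursors c1@0 c2@1, authorship ...
After op 3 (move_left): buffer="hvf" (len 3), cursors c1@0 c2@0, authorship ...
After op 4 (move_right): buffer="hvf" (len 3), cursors c1@1 c2@1, authorship ...
After op 5 (add_cursor(3)): buffer="hvf" (len 3), cursors c1@1 c2@1 c3@3, authorship ...
After op 6 (insert('p')): buffer="hppvfp" (len 6), cursors c1@3 c2@3 c3@6, authorship .12..3
After op 7 (add_cursor(3)): buffer="hppvfp" (len 6), cursors c1@3 c2@3 c4@3 c3@6, authorship .12..3
After op 8 (insert('l')): buffer="hpplllvfpl" (len 10), cursors c1@6 c2@6 c4@6 c3@10, authorship .12124..33
Authorship (.=original, N=cursor N): . 1 2 1 2 4 . . 3 3
Index 2: author = 2

Answer: cursor 2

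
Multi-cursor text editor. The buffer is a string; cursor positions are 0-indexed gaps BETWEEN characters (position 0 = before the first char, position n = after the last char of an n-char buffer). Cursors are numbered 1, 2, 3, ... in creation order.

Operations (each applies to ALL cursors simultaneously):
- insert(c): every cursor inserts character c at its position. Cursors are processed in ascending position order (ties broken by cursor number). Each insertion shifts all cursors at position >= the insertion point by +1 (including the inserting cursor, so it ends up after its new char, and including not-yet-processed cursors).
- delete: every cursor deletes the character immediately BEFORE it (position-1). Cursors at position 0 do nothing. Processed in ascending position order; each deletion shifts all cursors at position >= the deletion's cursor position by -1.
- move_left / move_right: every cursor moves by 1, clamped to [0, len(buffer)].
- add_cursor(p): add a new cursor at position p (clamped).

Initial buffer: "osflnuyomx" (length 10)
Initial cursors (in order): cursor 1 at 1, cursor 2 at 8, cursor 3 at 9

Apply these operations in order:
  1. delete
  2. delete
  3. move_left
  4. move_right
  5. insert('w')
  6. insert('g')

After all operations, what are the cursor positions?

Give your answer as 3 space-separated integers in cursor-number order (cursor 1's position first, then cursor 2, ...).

After op 1 (delete): buffer="sflnuyx" (len 7), cursors c1@0 c2@6 c3@6, authorship .......
After op 2 (delete): buffer="sflnx" (len 5), cursors c1@0 c2@4 c3@4, authorship .....
After op 3 (move_left): buffer="sflnx" (len 5), cursors c1@0 c2@3 c3@3, authorship .....
After op 4 (move_right): buffer="sflnx" (len 5), cursors c1@1 c2@4 c3@4, authorship .....
After op 5 (insert('w')): buffer="swflnwwx" (len 8), cursors c1@2 c2@7 c3@7, authorship .1...23.
After op 6 (insert('g')): buffer="swgflnwwggx" (len 11), cursors c1@3 c2@10 c3@10, authorship .11...2323.

Answer: 3 10 10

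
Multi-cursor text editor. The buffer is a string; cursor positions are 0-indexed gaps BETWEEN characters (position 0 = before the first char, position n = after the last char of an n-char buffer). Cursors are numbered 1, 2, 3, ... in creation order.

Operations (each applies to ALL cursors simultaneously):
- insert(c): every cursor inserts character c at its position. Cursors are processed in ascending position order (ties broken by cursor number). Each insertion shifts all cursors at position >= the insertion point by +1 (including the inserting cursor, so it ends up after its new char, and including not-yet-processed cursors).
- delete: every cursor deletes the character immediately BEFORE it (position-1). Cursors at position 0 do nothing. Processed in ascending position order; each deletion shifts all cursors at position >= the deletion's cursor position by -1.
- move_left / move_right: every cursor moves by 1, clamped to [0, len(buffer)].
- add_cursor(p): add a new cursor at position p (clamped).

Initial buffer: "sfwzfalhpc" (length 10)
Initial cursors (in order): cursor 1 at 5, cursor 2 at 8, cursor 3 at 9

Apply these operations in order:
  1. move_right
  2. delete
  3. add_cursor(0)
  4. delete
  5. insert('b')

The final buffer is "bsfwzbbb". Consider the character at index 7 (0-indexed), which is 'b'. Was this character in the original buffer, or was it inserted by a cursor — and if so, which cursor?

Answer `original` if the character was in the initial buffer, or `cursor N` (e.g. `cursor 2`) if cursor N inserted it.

Answer: cursor 3

Derivation:
After op 1 (move_right): buffer="sfwzfalhpc" (len 10), cursors c1@6 c2@9 c3@10, authorship ..........
After op 2 (delete): buffer="sfwzflh" (len 7), cursors c1@5 c2@7 c3@7, authorship .......
After op 3 (add_cursor(0)): buffer="sfwzflh" (len 7), cursors c4@0 c1@5 c2@7 c3@7, authorship .......
After op 4 (delete): buffer="sfwz" (len 4), cursors c4@0 c1@4 c2@4 c3@4, authorship ....
After op 5 (insert('b')): buffer="bsfwzbbb" (len 8), cursors c4@1 c1@8 c2@8 c3@8, authorship 4....123
Authorship (.=original, N=cursor N): 4 . . . . 1 2 3
Index 7: author = 3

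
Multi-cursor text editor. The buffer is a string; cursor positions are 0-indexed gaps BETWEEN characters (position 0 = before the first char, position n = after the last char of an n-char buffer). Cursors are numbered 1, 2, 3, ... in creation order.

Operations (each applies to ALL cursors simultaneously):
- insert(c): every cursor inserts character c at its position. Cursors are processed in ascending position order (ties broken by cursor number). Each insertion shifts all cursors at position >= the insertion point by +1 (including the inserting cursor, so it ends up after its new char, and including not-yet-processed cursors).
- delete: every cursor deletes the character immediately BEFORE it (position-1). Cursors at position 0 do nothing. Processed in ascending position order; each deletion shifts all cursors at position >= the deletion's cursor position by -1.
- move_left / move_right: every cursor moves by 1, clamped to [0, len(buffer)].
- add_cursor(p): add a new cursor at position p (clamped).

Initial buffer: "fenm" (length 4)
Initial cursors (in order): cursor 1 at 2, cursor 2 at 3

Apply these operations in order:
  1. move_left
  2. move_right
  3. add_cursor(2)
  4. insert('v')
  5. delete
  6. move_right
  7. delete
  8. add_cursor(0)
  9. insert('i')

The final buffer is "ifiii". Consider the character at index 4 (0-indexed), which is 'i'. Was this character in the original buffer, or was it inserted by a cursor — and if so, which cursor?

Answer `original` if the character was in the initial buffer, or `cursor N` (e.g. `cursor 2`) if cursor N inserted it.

After op 1 (move_left): buffer="fenm" (len 4), cursors c1@1 c2@2, authorship ....
After op 2 (move_right): buffer="fenm" (len 4), cursors c1@2 c2@3, authorship ....
After op 3 (add_cursor(2)): buffer="fenm" (len 4), cursors c1@2 c3@2 c2@3, authorship ....
After op 4 (insert('v')): buffer="fevvnvm" (len 7), cursors c1@4 c3@4 c2@6, authorship ..13.2.
After op 5 (delete): buffer="fenm" (len 4), cursors c1@2 c3@2 c2@3, authorship ....
After op 6 (move_right): buffer="fenm" (len 4), cursors c1@3 c3@3 c2@4, authorship ....
After op 7 (delete): buffer="f" (len 1), cursors c1@1 c2@1 c3@1, authorship .
After op 8 (add_cursor(0)): buffer="f" (len 1), cursors c4@0 c1@1 c2@1 c3@1, authorship .
After op 9 (insert('i')): buffer="ifiii" (len 5), cursors c4@1 c1@5 c2@5 c3@5, authorship 4.123
Authorship (.=original, N=cursor N): 4 . 1 2 3
Index 4: author = 3

Answer: cursor 3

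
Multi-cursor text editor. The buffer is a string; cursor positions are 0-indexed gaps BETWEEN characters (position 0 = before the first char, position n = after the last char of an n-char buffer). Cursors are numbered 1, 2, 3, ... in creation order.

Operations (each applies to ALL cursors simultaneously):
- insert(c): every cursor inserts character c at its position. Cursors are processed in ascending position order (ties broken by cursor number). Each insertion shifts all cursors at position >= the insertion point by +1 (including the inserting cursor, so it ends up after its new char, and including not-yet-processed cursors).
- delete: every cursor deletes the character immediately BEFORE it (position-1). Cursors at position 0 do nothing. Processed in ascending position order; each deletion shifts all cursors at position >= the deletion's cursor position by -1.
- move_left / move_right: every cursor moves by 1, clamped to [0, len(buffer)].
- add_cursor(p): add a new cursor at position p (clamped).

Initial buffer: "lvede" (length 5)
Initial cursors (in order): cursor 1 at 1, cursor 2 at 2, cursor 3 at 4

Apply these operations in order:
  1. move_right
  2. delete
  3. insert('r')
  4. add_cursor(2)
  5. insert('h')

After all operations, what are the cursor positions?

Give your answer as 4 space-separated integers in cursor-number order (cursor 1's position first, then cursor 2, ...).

Answer: 6 6 9 3

Derivation:
After op 1 (move_right): buffer="lvede" (len 5), cursors c1@2 c2@3 c3@5, authorship .....
After op 2 (delete): buffer="ld" (len 2), cursors c1@1 c2@1 c3@2, authorship ..
After op 3 (insert('r')): buffer="lrrdr" (len 5), cursors c1@3 c2@3 c3@5, authorship .12.3
After op 4 (add_cursor(2)): buffer="lrrdr" (len 5), cursors c4@2 c1@3 c2@3 c3@5, authorship .12.3
After op 5 (insert('h')): buffer="lrhrhhdrh" (len 9), cursors c4@3 c1@6 c2@6 c3@9, authorship .14212.33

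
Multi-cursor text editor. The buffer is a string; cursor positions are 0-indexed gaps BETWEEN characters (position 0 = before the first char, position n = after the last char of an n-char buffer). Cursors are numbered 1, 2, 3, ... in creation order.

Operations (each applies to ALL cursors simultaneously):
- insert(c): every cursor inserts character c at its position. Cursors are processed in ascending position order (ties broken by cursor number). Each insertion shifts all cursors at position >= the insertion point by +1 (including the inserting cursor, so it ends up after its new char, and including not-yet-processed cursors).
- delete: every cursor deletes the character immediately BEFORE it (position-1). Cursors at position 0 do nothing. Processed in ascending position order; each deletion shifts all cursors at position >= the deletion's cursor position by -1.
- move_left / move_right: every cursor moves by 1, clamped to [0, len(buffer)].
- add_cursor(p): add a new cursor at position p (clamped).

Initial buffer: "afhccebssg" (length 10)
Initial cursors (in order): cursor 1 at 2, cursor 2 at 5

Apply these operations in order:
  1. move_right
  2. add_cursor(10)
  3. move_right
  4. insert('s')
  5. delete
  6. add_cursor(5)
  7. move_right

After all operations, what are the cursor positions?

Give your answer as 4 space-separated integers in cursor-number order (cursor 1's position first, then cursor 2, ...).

After op 1 (move_right): buffer="afhccebssg" (len 10), cursors c1@3 c2@6, authorship ..........
After op 2 (add_cursor(10)): buffer="afhccebssg" (len 10), cursors c1@3 c2@6 c3@10, authorship ..........
After op 3 (move_right): buffer="afhccebssg" (len 10), cursors c1@4 c2@7 c3@10, authorship ..........
After op 4 (insert('s')): buffer="afhcscebsssgs" (len 13), cursors c1@5 c2@9 c3@13, authorship ....1...2...3
After op 5 (delete): buffer="afhccebssg" (len 10), cursors c1@4 c2@7 c3@10, authorship ..........
After op 6 (add_cursor(5)): buffer="afhccebssg" (len 10), cursors c1@4 c4@5 c2@7 c3@10, authorship ..........
After op 7 (move_right): buffer="afhccebssg" (len 10), cursors c1@5 c4@6 c2@8 c3@10, authorship ..........

Answer: 5 8 10 6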